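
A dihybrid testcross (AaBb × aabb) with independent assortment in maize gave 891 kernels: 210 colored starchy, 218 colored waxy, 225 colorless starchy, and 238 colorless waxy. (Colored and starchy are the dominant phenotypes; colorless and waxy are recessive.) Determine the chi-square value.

1.898

A dihybrid testcross with independent assortment gives a 1:1:1:1 ratio.
The 1:1:1:1 ratio has 4 parts, so with N = 891 the expected counts are:
  colored starchy: 891 × 1/4 = 222.75
  colored waxy: 891 × 1/4 = 222.75
  colorless starchy: 891 × 1/4 = 222.75
  colorless waxy: 891 × 1/4 = 222.75
χ² = Σ (O − E)² / E
  colored starchy: (210 − 222.75)² / 222.75 = 0.7298
  colored waxy: (218 − 222.75)² / 222.75 = 0.1013
  colorless starchy: (225 − 222.75)² / 222.75 = 0.0227
  colorless waxy: (238 − 222.75)² / 222.75 = 1.0441
χ² = 0.7298 + 0.1013 + 0.0227 + 1.0441 = 1.8979 ≈ 1.898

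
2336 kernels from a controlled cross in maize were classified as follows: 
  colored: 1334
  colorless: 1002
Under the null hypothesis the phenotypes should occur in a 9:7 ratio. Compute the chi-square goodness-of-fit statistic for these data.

0.696

The 9:7 ratio has 16 parts, so with N = 2336 the expected counts are:
  colored: 2336 × 9/16 = 1314
  colorless: 2336 × 7/16 = 1022
χ² = Σ (O − E)² / E
  colored: (1334 − 1314)² / 1314 = 0.3044
  colorless: (1002 − 1022)² / 1022 = 0.3914
χ² = 0.3044 + 0.3914 = 0.6958 ≈ 0.696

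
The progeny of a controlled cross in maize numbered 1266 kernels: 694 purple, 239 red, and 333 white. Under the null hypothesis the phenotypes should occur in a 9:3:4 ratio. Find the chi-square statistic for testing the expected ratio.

Expected counts for N = 1266 under a 9:3:4 ratio (total parts = 16):
  purple: 1266 × 9/16 = 712.125
  red: 1266 × 3/16 = 237.375
  white: 1266 × 4/16 = 316.5
χ² = Σ (O − E)² / E
  purple: (694 − 712.125)² / 712.125 = 0.4613
  red: (239 − 237.375)² / 237.375 = 0.0111
  white: (333 − 316.5)² / 316.5 = 0.8602
χ² = 0.4613 + 0.0111 + 0.8602 = 1.3326 ≈ 1.333

1.333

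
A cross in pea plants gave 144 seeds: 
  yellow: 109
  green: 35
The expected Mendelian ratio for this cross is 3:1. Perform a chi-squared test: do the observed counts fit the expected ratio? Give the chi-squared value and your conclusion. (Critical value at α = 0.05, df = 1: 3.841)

The 3:1 ratio has 4 parts, so with N = 144 the expected counts are:
  yellow: 144 × 3/4 = 108
  green: 144 × 1/4 = 36
χ² = Σ (O − E)² / E
  yellow: (109 − 108)² / 108 = 0.0093
  green: (35 − 36)² / 36 = 0.0278
χ² = 0.0093 + 0.0278 = 0.0371 ≈ 0.037
Degrees of freedom = 2 − 1 = 1; critical value at α = 0.05 is 3.841.
Since 0.037 < 3.841, we fail to reject the null hypothesis — the data are consistent with the 3:1 ratio.

0.037; consistent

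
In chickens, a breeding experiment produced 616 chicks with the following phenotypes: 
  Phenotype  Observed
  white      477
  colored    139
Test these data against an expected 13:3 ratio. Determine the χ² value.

Expected counts for N = 616 under a 13:3 ratio (total parts = 16):
  white: 616 × 13/16 = 500.5
  colored: 616 × 3/16 = 115.5
χ² = Σ (O − E)² / E
  white: (477 − 500.5)² / 500.5 = 1.1034
  colored: (139 − 115.5)² / 115.5 = 4.7814
χ² = 1.1034 + 4.7814 = 5.8848 ≈ 5.885

5.885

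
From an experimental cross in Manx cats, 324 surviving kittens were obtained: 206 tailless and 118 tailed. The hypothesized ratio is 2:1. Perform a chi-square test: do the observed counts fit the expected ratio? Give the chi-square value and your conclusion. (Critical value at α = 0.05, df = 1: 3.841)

1.389; consistent

Total ratio parts = 3. Expected numbers out of 324:
  tailless: 324 × 2/3 = 216
  tailed: 324 × 1/3 = 108
χ² = Σ (O − E)² / E
  tailless: (206 − 216)² / 216 = 0.4630
  tailed: (118 − 108)² / 108 = 0.9259
χ² = 0.4630 + 0.9259 = 1.3889 ≈ 1.389
Degrees of freedom = 2 − 1 = 1; critical value at α = 0.05 is 3.841.
Since 1.389 < 3.841, we fail to reject the null hypothesis — the data are consistent with the 2:1 ratio.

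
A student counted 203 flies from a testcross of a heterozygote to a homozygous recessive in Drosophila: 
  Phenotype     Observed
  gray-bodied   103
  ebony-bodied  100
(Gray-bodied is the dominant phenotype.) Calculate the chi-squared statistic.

0.044

A testcross of a heterozygote (Aa × aa) gives a 1:1 phenotypic ratio.
Expected counts for N = 203 under a 1:1 ratio (total parts = 2):
  gray-bodied: 203 × 1/2 = 101.5
  ebony-bodied: 203 × 1/2 = 101.5
χ² = Σ (O − E)² / E
  gray-bodied: (103 − 101.5)² / 101.5 = 0.0222
  ebony-bodied: (100 − 101.5)² / 101.5 = 0.0222
χ² = 0.0222 + 0.0222 = 0.0444 ≈ 0.044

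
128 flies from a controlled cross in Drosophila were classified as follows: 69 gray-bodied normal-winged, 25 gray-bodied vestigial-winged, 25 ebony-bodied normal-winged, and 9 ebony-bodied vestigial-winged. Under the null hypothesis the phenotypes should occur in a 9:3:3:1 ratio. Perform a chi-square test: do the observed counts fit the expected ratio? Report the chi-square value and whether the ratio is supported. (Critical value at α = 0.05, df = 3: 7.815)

Under the 9:3:3:1 hypothesis (Σ ratio = 16, N = 128):
  gray-bodied normal-winged: 128 × 9/16 = 72
  gray-bodied vestigial-winged: 128 × 3/16 = 24
  ebony-bodied normal-winged: 128 × 3/16 = 24
  ebony-bodied vestigial-winged: 128 × 1/16 = 8
χ² = Σ (O − E)² / E
  gray-bodied normal-winged: (69 − 72)² / 72 = 0.1250
  gray-bodied vestigial-winged: (25 − 24)² / 24 = 0.0417
  ebony-bodied normal-winged: (25 − 24)² / 24 = 0.0417
  ebony-bodied vestigial-winged: (9 − 8)² / 8 = 0.1250
χ² = 0.1250 + 0.0417 + 0.0417 + 0.1250 = 0.3334 ≈ 0.333
Degrees of freedom = 4 − 1 = 3; critical value at α = 0.05 is 7.815.
Since 0.333 < 7.815, we fail to reject the null hypothesis — the data are consistent with the 9:3:3:1 ratio.

0.333; consistent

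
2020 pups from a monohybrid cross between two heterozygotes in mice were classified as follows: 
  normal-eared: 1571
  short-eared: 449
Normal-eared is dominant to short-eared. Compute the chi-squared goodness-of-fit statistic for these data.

For a monohybrid cross between heterozygotes with complete dominance, the expected phenotypic ratio is 3:1.
Total ratio parts = 4. Expected numbers out of 2020:
  normal-eared: 2020 × 3/4 = 1515
  short-eared: 2020 × 1/4 = 505
χ² = Σ (O − E)² / E
  normal-eared: (1571 − 1515)² / 1515 = 2.0700
  short-eared: (449 − 505)² / 505 = 6.2099
χ² = 2.0700 + 6.2099 = 8.2799 ≈ 8.280

8.280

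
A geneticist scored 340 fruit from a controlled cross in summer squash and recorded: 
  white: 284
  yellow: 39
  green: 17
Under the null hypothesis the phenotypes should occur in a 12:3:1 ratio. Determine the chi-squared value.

The 12:3:1 ratio has 16 parts, so with N = 340 the expected counts are:
  white: 340 × 12/16 = 255
  yellow: 340 × 3/16 = 63.75
  green: 340 × 1/16 = 21.25
χ² = Σ (O − E)² / E
  white: (284 − 255)² / 255 = 3.2980
  yellow: (39 − 63.75)² / 63.75 = 9.6088
  green: (17 − 21.25)² / 21.25 = 0.8500
χ² = 3.2980 + 9.6088 + 0.8500 = 13.7568 ≈ 13.757

13.757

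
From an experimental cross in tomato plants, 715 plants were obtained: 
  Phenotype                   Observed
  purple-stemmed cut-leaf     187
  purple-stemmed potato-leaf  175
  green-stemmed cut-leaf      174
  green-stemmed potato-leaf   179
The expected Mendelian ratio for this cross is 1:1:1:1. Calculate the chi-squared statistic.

0.586

Total ratio parts = 4. Expected numbers out of 715:
  purple-stemmed cut-leaf: 715 × 1/4 = 178.75
  purple-stemmed potato-leaf: 715 × 1/4 = 178.75
  green-stemmed cut-leaf: 715 × 1/4 = 178.75
  green-stemmed potato-leaf: 715 × 1/4 = 178.75
χ² = Σ (O − E)² / E
  purple-stemmed cut-leaf: (187 − 178.75)² / 178.75 = 0.3808
  purple-stemmed potato-leaf: (175 − 178.75)² / 178.75 = 0.0787
  green-stemmed cut-leaf: (174 − 178.75)² / 178.75 = 0.1262
  green-stemmed potato-leaf: (179 − 178.75)² / 178.75 = 0.0003
χ² = 0.3808 + 0.0787 + 0.1262 + 0.0003 = 0.586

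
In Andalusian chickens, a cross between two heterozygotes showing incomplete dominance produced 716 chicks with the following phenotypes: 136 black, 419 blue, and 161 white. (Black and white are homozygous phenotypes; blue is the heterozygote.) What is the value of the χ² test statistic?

22.534

With incomplete dominance, a heterozygote × heterozygote cross gives a 1:2:1 phenotypic ratio.
Under the 1:2:1 hypothesis (Σ ratio = 4, N = 716):
  black: 716 × 1/4 = 179
  blue: 716 × 2/4 = 358
  white: 716 × 1/4 = 179
χ² = Σ (O − E)² / E
  black: (136 − 179)² / 179 = 10.3296
  blue: (419 − 358)² / 358 = 10.3939
  white: (161 − 179)² / 179 = 1.8101
χ² = 10.3296 + 10.3939 + 1.8101 = 22.5336 ≈ 22.534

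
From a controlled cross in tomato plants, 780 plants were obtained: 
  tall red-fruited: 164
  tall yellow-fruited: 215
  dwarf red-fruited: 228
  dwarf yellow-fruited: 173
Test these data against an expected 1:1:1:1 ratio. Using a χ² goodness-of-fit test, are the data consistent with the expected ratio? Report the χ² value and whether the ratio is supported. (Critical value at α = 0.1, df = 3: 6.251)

15.046; not consistent

The 1:1:1:1 ratio has 4 parts, so with N = 780 the expected counts are:
  tall red-fruited: 780 × 1/4 = 195
  tall yellow-fruited: 780 × 1/4 = 195
  dwarf red-fruited: 780 × 1/4 = 195
  dwarf yellow-fruited: 780 × 1/4 = 195
χ² = Σ (O − E)² / E
  tall red-fruited: (164 − 195)² / 195 = 4.9282
  tall yellow-fruited: (215 − 195)² / 195 = 2.0513
  dwarf red-fruited: (228 − 195)² / 195 = 5.5846
  dwarf yellow-fruited: (173 − 195)² / 195 = 2.4821
χ² = 4.9282 + 2.0513 + 5.5846 + 2.4821 = 15.0462 ≈ 15.046
Degrees of freedom = 4 − 1 = 3; critical value at α = 0.1 is 6.251.
Since 15.046 > 6.251, we reject the null hypothesis — the data do not fit the 1:1:1:1 ratio.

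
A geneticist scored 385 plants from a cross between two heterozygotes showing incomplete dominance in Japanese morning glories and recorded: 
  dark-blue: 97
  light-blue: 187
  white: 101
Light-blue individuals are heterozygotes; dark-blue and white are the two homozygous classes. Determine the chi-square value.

0.397

With incomplete dominance, a heterozygote × heterozygote cross gives a 1:2:1 phenotypic ratio.
Total ratio parts = 4. Expected numbers out of 385:
  dark-blue: 385 × 1/4 = 96.25
  light-blue: 385 × 2/4 = 192.5
  white: 385 × 1/4 = 96.25
χ² = Σ (O − E)² / E
  dark-blue: (97 − 96.25)² / 96.25 = 0.0058
  light-blue: (187 − 192.5)² / 192.5 = 0.1571
  white: (101 − 96.25)² / 96.25 = 0.2344
χ² = 0.0058 + 0.1571 + 0.2344 = 0.3973 ≈ 0.397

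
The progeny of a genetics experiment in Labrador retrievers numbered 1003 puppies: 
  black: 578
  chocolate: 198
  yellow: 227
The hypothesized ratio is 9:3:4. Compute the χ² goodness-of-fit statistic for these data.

3.113

Expected counts for N = 1003 under a 9:3:4 ratio (total parts = 16):
  black: 1003 × 9/16 = 564.1875
  chocolate: 1003 × 3/16 = 188.0625
  yellow: 1003 × 4/16 = 250.75
χ² = Σ (O − E)² / E
  black: (578 − 564.1875)² / 564.1875 = 0.3382
  chocolate: (198 − 188.0625)² / 188.0625 = 0.5251
  yellow: (227 − 250.75)² / 250.75 = 2.2495
χ² = 0.3382 + 0.5251 + 2.2495 = 3.1128 ≈ 3.113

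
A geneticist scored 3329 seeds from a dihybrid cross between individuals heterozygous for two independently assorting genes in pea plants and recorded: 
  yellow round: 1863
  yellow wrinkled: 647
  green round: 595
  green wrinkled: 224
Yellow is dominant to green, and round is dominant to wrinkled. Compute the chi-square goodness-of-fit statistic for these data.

3.468

A dihybrid F₂ with independent assortment and complete dominance at both loci gives a 9:3:3:1 phenotypic ratio.
Expected counts for N = 3329 under a 9:3:3:1 ratio (total parts = 16):
  yellow round: 3329 × 9/16 = 1872.5625
  yellow wrinkled: 3329 × 3/16 = 624.1875
  green round: 3329 × 3/16 = 624.1875
  green wrinkled: 3329 × 1/16 = 208.0625
χ² = Σ (O − E)² / E
  yellow round: (1863 − 1872.5625)² / 1872.5625 = 0.0488
  yellow wrinkled: (647 − 624.1875)² / 624.1875 = 0.8337
  green round: (595 − 624.1875)² / 624.1875 = 1.3648
  green wrinkled: (224 − 208.0625)² / 208.0625 = 1.2208
χ² = 0.0488 + 0.8337 + 1.3648 + 1.2208 = 3.4681 ≈ 3.468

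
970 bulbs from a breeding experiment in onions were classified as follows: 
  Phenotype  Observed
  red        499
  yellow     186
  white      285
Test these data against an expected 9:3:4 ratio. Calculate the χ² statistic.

Under the 9:3:4 hypothesis (Σ ratio = 16, N = 970):
  red: 970 × 9/16 = 545.625
  yellow: 970 × 3/16 = 181.875
  white: 970 × 4/16 = 242.5
χ² = Σ (O − E)² / E
  red: (499 − 545.625)² / 545.625 = 3.9842
  yellow: (186 − 181.875)² / 181.875 = 0.0936
  white: (285 − 242.5)² / 242.5 = 7.4485
χ² = 3.9842 + 0.0936 + 7.4485 = 11.5263 ≈ 11.526

11.526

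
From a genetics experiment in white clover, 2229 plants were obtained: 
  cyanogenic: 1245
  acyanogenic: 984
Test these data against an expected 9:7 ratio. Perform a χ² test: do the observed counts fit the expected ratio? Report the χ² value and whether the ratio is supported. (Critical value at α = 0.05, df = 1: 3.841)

The 9:7 ratio has 16 parts, so with N = 2229 the expected counts are:
  cyanogenic: 2229 × 9/16 = 1253.8125
  acyanogenic: 2229 × 7/16 = 975.1875
χ² = Σ (O − E)² / E
  cyanogenic: (1245 − 1253.8125)² / 1253.8125 = 0.0619
  acyanogenic: (984 − 975.1875)² / 975.1875 = 0.0796
χ² = 0.0619 + 0.0796 = 0.1415 ≈ 0.142
Degrees of freedom = 2 − 1 = 1; critical value at α = 0.05 is 3.841.
Since 0.142 < 3.841, we fail to reject the null hypothesis — the data are consistent with the 9:7 ratio.

0.142; consistent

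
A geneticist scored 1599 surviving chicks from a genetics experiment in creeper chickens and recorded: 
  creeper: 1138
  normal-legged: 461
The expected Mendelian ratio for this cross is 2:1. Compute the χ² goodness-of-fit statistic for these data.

14.589

Total ratio parts = 3. Expected numbers out of 1599:
  creeper: 1599 × 2/3 = 1066
  normal-legged: 1599 × 1/3 = 533
χ² = Σ (O − E)² / E
  creeper: (1138 − 1066)² / 1066 = 4.8630
  normal-legged: (461 − 533)² / 533 = 9.7261
χ² = 4.8630 + 9.7261 = 14.5891 ≈ 14.589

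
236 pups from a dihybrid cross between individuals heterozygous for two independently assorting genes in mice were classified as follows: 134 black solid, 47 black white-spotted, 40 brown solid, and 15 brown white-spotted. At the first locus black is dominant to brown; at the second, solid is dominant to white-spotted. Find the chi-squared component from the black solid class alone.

0.012

A dihybrid F₂ with independent assortment and complete dominance at both loci gives a 9:3:3:1 phenotypic ratio.
Under the 9:3:3:1 hypothesis (Σ ratio = 16, N = 236):
  black solid: 236 × 9/16 = 132.75
  black white-spotted: 236 × 3/16 = 44.25
  brown solid: 236 × 3/16 = 44.25
  brown white-spotted: 236 × 1/16 = 14.75
Contribution of black solid: (134 − 132.75)² / 132.75 = 0.0118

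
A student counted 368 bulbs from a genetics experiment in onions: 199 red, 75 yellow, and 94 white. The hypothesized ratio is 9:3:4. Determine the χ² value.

0.874

Expected counts for N = 368 under a 9:3:4 ratio (total parts = 16):
  red: 368 × 9/16 = 207
  yellow: 368 × 3/16 = 69
  white: 368 × 4/16 = 92
χ² = Σ (O − E)² / E
  red: (199 − 207)² / 207 = 0.3092
  yellow: (75 − 69)² / 69 = 0.5217
  white: (94 − 92)² / 92 = 0.0435
χ² = 0.3092 + 0.5217 + 0.0435 = 0.8744 ≈ 0.874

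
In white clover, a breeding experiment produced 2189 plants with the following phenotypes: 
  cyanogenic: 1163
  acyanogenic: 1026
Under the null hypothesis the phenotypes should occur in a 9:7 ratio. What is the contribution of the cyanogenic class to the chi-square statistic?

3.790

The 9:7 ratio has 16 parts, so with N = 2189 the expected counts are:
  cyanogenic: 2189 × 9/16 = 1231.3125
  acyanogenic: 2189 × 7/16 = 957.6875
Contribution of cyanogenic: (1163 − 1231.3125)² / 1231.3125 = 3.7899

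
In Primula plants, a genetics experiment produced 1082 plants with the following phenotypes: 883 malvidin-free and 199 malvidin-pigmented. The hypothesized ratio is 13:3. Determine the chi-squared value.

The 13:3 ratio has 16 parts, so with N = 1082 the expected counts are:
  malvidin-free: 1082 × 13/16 = 879.125
  malvidin-pigmented: 1082 × 3/16 = 202.875
χ² = Σ (O − E)² / E
  malvidin-free: (883 − 879.125)² / 879.125 = 0.0171
  malvidin-pigmented: (199 − 202.875)² / 202.875 = 0.0740
χ² = 0.0171 + 0.0740 = 0.0911 ≈ 0.091

0.091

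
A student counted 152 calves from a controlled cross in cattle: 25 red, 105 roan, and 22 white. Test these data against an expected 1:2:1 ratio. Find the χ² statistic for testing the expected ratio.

22.250

Total ratio parts = 4. Expected numbers out of 152:
  red: 152 × 1/4 = 38
  roan: 152 × 2/4 = 76
  white: 152 × 1/4 = 38
χ² = Σ (O − E)² / E
  red: (25 − 38)² / 38 = 4.4474
  roan: (105 − 76)² / 76 = 11.0658
  white: (22 − 38)² / 38 = 6.7368
χ² = 4.4474 + 11.0658 + 6.7368 = 22.250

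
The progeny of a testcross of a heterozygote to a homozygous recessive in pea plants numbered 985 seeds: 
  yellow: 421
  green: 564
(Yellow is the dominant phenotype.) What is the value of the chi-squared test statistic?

A testcross of a heterozygote (Aa × aa) gives a 1:1 phenotypic ratio.
The 1:1 ratio has 2 parts, so with N = 985 the expected counts are:
  yellow: 985 × 1/2 = 492.5
  green: 985 × 1/2 = 492.5
χ² = Σ (O − E)² / E
  yellow: (421 − 492.5)² / 492.5 = 10.3802
  green: (564 − 492.5)² / 492.5 = 10.3802
χ² = 10.3802 + 10.3802 = 20.7604 ≈ 20.760

20.760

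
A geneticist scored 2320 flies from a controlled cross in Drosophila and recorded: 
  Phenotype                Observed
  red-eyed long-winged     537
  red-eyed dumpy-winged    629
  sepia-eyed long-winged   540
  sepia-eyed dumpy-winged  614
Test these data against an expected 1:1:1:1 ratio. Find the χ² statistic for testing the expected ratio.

12.079

Expected counts for N = 2320 under a 1:1:1:1 ratio (total parts = 4):
  red-eyed long-winged: 2320 × 1/4 = 580
  red-eyed dumpy-winged: 2320 × 1/4 = 580
  sepia-eyed long-winged: 2320 × 1/4 = 580
  sepia-eyed dumpy-winged: 2320 × 1/4 = 580
χ² = Σ (O − E)² / E
  red-eyed long-winged: (537 − 580)² / 580 = 3.1879
  red-eyed dumpy-winged: (629 − 580)² / 580 = 4.1397
  sepia-eyed long-winged: (540 − 580)² / 580 = 2.7586
  sepia-eyed dumpy-winged: (614 − 580)² / 580 = 1.9931
χ² = 3.1879 + 4.1397 + 2.7586 + 1.9931 = 12.0793 ≈ 12.079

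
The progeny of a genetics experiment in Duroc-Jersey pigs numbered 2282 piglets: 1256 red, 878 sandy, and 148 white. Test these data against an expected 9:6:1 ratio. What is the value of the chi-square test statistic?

Expected counts for N = 2282 under a 9:6:1 ratio (total parts = 16):
  red: 2282 × 9/16 = 1283.625
  sandy: 2282 × 6/16 = 855.75
  white: 2282 × 1/16 = 142.625
χ² = Σ (O − E)² / E
  red: (1256 − 1283.625)² / 1283.625 = 0.5945
  sandy: (878 − 855.75)² / 855.75 = 0.5785
  white: (148 − 142.625)² / 142.625 = 0.2026
χ² = 0.5945 + 0.5785 + 0.2026 = 1.3756 ≈ 1.376

1.376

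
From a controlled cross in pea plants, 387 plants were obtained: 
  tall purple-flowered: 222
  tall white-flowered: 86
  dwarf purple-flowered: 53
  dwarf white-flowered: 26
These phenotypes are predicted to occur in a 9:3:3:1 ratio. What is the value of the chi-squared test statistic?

Under the 9:3:3:1 hypothesis (Σ ratio = 16, N = 387):
  tall purple-flowered: 387 × 9/16 = 217.6875
  tall white-flowered: 387 × 3/16 = 72.5625
  dwarf purple-flowered: 387 × 3/16 = 72.5625
  dwarf white-flowered: 387 × 1/16 = 24.1875
χ² = Σ (O − E)² / E
  tall purple-flowered: (222 − 217.6875)² / 217.6875 = 0.0854
  tall white-flowered: (86 − 72.5625)² / 72.5625 = 2.4884
  dwarf purple-flowered: (53 − 72.5625)² / 72.5625 = 5.2740
  dwarf white-flowered: (26 − 24.1875)² / 24.1875 = 0.1358
χ² = 0.0854 + 2.4884 + 5.2740 + 0.1358 = 7.9836 ≈ 7.984

7.984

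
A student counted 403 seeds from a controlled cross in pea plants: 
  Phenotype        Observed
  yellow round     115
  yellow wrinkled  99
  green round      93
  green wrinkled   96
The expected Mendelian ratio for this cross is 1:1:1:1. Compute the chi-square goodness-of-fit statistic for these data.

The 1:1:1:1 ratio has 4 parts, so with N = 403 the expected counts are:
  yellow round: 403 × 1/4 = 100.75
  yellow wrinkled: 403 × 1/4 = 100.75
  green round: 403 × 1/4 = 100.75
  green wrinkled: 403 × 1/4 = 100.75
χ² = Σ (O − E)² / E
  yellow round: (115 − 100.75)² / 100.75 = 2.0155
  yellow wrinkled: (99 − 100.75)² / 100.75 = 0.0304
  green round: (93 − 100.75)² / 100.75 = 0.5962
  green wrinkled: (96 − 100.75)² / 100.75 = 0.2239
χ² = 2.0155 + 0.0304 + 0.5962 + 0.2239 = 2.866

2.866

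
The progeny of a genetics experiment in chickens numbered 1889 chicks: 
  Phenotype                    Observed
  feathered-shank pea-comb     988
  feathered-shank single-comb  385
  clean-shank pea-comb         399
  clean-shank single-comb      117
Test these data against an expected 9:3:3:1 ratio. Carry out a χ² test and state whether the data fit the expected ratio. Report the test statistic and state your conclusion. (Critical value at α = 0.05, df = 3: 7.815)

13.592; not consistent

Under the 9:3:3:1 hypothesis (Σ ratio = 16, N = 1889):
  feathered-shank pea-comb: 1889 × 9/16 = 1062.5625
  feathered-shank single-comb: 1889 × 3/16 = 354.1875
  clean-shank pea-comb: 1889 × 3/16 = 354.1875
  clean-shank single-comb: 1889 × 1/16 = 118.0625
χ² = Σ (O − E)² / E
  feathered-shank pea-comb: (988 − 1062.5625)² / 1062.5625 = 5.2322
  feathered-shank single-comb: (385 − 354.1875)² / 354.1875 = 2.6805
  clean-shank pea-comb: (399 − 354.1875)² / 354.1875 = 5.6698
  clean-shank single-comb: (117 − 118.0625)² / 118.0625 = 0.0096
χ² = 5.2322 + 2.6805 + 5.6698 + 0.0096 = 13.5921 ≈ 13.592
Degrees of freedom = 4 − 1 = 3; critical value at α = 0.05 is 7.815.
Since 13.592 > 7.815, we reject the null hypothesis — the data do not fit the 9:3:3:1 ratio.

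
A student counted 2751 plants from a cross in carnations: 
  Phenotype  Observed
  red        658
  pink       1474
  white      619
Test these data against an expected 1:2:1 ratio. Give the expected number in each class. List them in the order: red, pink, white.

687.75, 1375.5, 687.75

The 1:2:1 ratio has 4 parts, so with N = 2751 the expected counts are:
  red: 2751 × 1/4 = 687.75
  pink: 2751 × 2/4 = 1375.5
  white: 2751 × 1/4 = 687.75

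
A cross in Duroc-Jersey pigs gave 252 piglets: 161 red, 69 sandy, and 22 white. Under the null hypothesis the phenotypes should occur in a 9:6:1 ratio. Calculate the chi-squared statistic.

11.975

Expected counts for N = 252 under a 9:6:1 ratio (total parts = 16):
  red: 252 × 9/16 = 141.75
  sandy: 252 × 6/16 = 94.5
  white: 252 × 1/16 = 15.75
χ² = Σ (O − E)² / E
  red: (161 − 141.75)² / 141.75 = 2.6142
  sandy: (69 − 94.5)² / 94.5 = 6.8810
  white: (22 − 15.75)² / 15.75 = 2.4802
χ² = 2.6142 + 6.8810 + 2.4802 = 11.9754 ≈ 11.975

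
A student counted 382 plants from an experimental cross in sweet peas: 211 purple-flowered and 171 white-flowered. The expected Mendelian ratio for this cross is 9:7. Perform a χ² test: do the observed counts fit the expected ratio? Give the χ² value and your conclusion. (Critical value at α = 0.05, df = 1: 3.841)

0.160; consistent

Total ratio parts = 16. Expected numbers out of 382:
  purple-flowered: 382 × 9/16 = 214.875
  white-flowered: 382 × 7/16 = 167.125
χ² = Σ (O − E)² / E
  purple-flowered: (211 − 214.875)² / 214.875 = 0.0699
  white-flowered: (171 − 167.125)² / 167.125 = 0.0898
χ² = 0.0699 + 0.0898 = 0.1597 ≈ 0.160
Degrees of freedom = 2 − 1 = 1; critical value at α = 0.05 is 3.841.
Since 0.160 < 3.841, we fail to reject the null hypothesis — the data are consistent with the 9:7 ratio.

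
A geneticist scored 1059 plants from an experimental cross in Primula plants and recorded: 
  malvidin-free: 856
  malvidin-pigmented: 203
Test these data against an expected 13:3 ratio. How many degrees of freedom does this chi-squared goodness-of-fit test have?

A goodness-of-fit test with 2 phenotype classes has df = 2 − 1 = 1.

1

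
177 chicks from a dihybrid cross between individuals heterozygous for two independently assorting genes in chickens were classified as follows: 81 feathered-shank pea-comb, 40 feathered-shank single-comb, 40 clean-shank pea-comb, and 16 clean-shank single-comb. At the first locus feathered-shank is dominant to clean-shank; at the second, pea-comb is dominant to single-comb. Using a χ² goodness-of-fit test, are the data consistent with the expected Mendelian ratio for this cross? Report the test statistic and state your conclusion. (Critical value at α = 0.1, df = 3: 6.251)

8.461; not consistent

A dihybrid F₂ with independent assortment and complete dominance at both loci gives a 9:3:3:1 phenotypic ratio.
Expected counts for N = 177 under a 9:3:3:1 ratio (total parts = 16):
  feathered-shank pea-comb: 177 × 9/16 = 99.5625
  feathered-shank single-comb: 177 × 3/16 = 33.1875
  clean-shank pea-comb: 177 × 3/16 = 33.1875
  clean-shank single-comb: 177 × 1/16 = 11.0625
χ² = Σ (O − E)² / E
  feathered-shank pea-comb: (81 − 99.5625)² / 99.5625 = 3.4608
  feathered-shank single-comb: (40 − 33.1875)² / 33.1875 = 1.3984
  clean-shank pea-comb: (40 − 33.1875)² / 33.1875 = 1.3984
  clean-shank single-comb: (16 − 11.0625)² / 11.0625 = 2.2037
χ² = 3.4608 + 1.3984 + 1.3984 + 2.2037 = 8.4613 ≈ 8.461
Degrees of freedom = 4 − 1 = 3; critical value at α = 0.1 is 6.251.
Since 8.461 > 6.251, we reject the null hypothesis — the data do not fit the 9:3:3:1 ratio.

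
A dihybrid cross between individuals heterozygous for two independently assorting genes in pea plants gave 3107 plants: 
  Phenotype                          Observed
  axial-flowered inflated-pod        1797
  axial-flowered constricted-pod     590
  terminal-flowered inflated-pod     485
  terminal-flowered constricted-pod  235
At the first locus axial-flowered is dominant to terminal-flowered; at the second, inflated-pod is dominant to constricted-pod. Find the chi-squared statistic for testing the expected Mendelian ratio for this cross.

26.403

A dihybrid F₂ with independent assortment and complete dominance at both loci gives a 9:3:3:1 phenotypic ratio.
The 9:3:3:1 ratio has 16 parts, so with N = 3107 the expected counts are:
  axial-flowered inflated-pod: 3107 × 9/16 = 1747.6875
  axial-flowered constricted-pod: 3107 × 3/16 = 582.5625
  terminal-flowered inflated-pod: 3107 × 3/16 = 582.5625
  terminal-flowered constricted-pod: 3107 × 1/16 = 194.1875
χ² = Σ (O − E)² / E
  axial-flowered inflated-pod: (1797 − 1747.6875)² / 1747.6875 = 1.3914
  axial-flowered constricted-pod: (590 − 582.5625)² / 582.5625 = 0.0950
  terminal-flowered inflated-pod: (485 − 582.5625)² / 582.5625 = 16.3389
  terminal-flowered constricted-pod: (235 − 194.1875)² / 194.1875 = 8.5776
χ² = 1.3914 + 0.0950 + 16.3389 + 8.5776 = 26.4029 ≈ 26.403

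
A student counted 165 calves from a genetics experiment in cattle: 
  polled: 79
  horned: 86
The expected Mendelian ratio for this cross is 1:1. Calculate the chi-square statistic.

0.297

Expected counts for N = 165 under a 1:1 ratio (total parts = 2):
  polled: 165 × 1/2 = 82.5
  horned: 165 × 1/2 = 82.5
χ² = Σ (O − E)² / E
  polled: (79 − 82.5)² / 82.5 = 0.1485
  horned: (86 − 82.5)² / 82.5 = 0.1485
χ² = 0.1485 + 0.1485 = 0.297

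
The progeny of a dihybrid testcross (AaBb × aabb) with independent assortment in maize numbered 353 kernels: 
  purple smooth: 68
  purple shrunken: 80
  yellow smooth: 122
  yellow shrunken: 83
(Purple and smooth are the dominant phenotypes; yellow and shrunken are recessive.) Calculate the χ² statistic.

A dihybrid testcross with independent assortment gives a 1:1:1:1 ratio.
Total ratio parts = 4. Expected numbers out of 353:
  purple smooth: 353 × 1/4 = 88.25
  purple shrunken: 353 × 1/4 = 88.25
  yellow smooth: 353 × 1/4 = 88.25
  yellow shrunken: 353 × 1/4 = 88.25
χ² = Σ (O − E)² / E
  purple smooth: (68 − 88.25)² / 88.25 = 4.6466
  purple shrunken: (80 − 88.25)² / 88.25 = 0.7712
  yellow smooth: (122 − 88.25)² / 88.25 = 12.9072
  yellow shrunken: (83 − 88.25)² / 88.25 = 0.3123
χ² = 4.6466 + 0.7712 + 12.9072 + 0.3123 = 18.6373 ≈ 18.637

18.637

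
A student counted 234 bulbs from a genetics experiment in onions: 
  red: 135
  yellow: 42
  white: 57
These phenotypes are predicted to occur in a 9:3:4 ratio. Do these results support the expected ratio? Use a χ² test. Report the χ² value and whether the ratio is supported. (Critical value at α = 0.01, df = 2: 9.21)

The 9:3:4 ratio has 16 parts, so with N = 234 the expected counts are:
  red: 234 × 9/16 = 131.625
  yellow: 234 × 3/16 = 43.875
  white: 234 × 4/16 = 58.5
χ² = Σ (O − E)² / E
  red: (135 − 131.625)² / 131.625 = 0.0865
  yellow: (42 − 43.875)² / 43.875 = 0.0801
  white: (57 − 58.5)² / 58.5 = 0.0385
χ² = 0.0865 + 0.0801 + 0.0385 = 0.2051 ≈ 0.205
Degrees of freedom = 3 − 1 = 2; critical value at α = 0.01 is 9.21.
Since 0.205 < 9.21, we fail to reject the null hypothesis — the data are consistent with the 9:3:4 ratio.

0.205; consistent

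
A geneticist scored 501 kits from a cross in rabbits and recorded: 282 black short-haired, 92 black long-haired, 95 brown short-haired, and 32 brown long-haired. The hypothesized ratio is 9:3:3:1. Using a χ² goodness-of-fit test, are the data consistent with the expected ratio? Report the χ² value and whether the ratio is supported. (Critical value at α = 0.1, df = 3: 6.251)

Total ratio parts = 16. Expected numbers out of 501:
  black short-haired: 501 × 9/16 = 281.8125
  black long-haired: 501 × 3/16 = 93.9375
  brown short-haired: 501 × 3/16 = 93.9375
  brown long-haired: 501 × 1/16 = 31.3125
χ² = Σ (O − E)² / E
  black short-haired: (282 − 281.8125)² / 281.8125 = 0.0001
  black long-haired: (92 − 93.9375)² / 93.9375 = 0.0400
  brown short-haired: (95 − 93.9375)² / 93.9375 = 0.0120
  brown long-haired: (32 − 31.3125)² / 31.3125 = 0.0151
χ² = 0.0001 + 0.0400 + 0.0120 + 0.0151 = 0.0672 ≈ 0.067
Degrees of freedom = 4 − 1 = 3; critical value at α = 0.1 is 6.251.
Since 0.067 < 6.251, we fail to reject the null hypothesis — the data are consistent with the 9:3:3:1 ratio.

0.067; consistent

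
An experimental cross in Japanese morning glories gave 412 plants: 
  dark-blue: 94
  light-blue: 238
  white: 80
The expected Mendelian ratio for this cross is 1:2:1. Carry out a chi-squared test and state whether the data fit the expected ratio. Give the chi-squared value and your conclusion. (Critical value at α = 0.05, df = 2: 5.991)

Expected counts for N = 412 under a 1:2:1 ratio (total parts = 4):
  dark-blue: 412 × 1/4 = 103
  light-blue: 412 × 2/4 = 206
  white: 412 × 1/4 = 103
χ² = Σ (O − E)² / E
  dark-blue: (94 − 103)² / 103 = 0.7864
  light-blue: (238 − 206)² / 206 = 4.9709
  white: (80 − 103)² / 103 = 5.1359
χ² = 0.7864 + 4.9709 + 5.1359 = 10.8932 ≈ 10.893
Degrees of freedom = 3 − 1 = 2; critical value at α = 0.05 is 5.991.
Since 10.893 > 5.991, we reject the null hypothesis — the data do not fit the 1:2:1 ratio.

10.893; not consistent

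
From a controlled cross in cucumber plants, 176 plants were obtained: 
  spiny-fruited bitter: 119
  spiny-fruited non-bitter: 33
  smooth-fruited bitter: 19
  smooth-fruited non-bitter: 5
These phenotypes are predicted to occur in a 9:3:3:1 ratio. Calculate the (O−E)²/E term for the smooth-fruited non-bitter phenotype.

3.273

The 9:3:3:1 ratio has 16 parts, so with N = 176 the expected counts are:
  spiny-fruited bitter: 176 × 9/16 = 99
  spiny-fruited non-bitter: 176 × 3/16 = 33
  smooth-fruited bitter: 176 × 3/16 = 33
  smooth-fruited non-bitter: 176 × 1/16 = 11
Contribution of smooth-fruited non-bitter: (5 − 11)² / 11 = 3.2727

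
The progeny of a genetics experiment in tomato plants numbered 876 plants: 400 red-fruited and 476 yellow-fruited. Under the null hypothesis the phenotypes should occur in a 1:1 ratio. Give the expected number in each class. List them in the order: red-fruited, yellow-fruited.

Total ratio parts = 2. Expected numbers out of 876:
  red-fruited: 876 × 1/2 = 438
  yellow-fruited: 876 × 1/2 = 438

438, 438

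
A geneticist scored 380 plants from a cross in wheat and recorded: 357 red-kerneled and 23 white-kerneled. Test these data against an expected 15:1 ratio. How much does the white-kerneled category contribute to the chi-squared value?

0.024

Under the 15:1 hypothesis (Σ ratio = 16, N = 380):
  red-kerneled: 380 × 15/16 = 356.25
  white-kerneled: 380 × 1/16 = 23.75
Contribution of white-kerneled: (23 − 23.75)² / 23.75 = 0.0237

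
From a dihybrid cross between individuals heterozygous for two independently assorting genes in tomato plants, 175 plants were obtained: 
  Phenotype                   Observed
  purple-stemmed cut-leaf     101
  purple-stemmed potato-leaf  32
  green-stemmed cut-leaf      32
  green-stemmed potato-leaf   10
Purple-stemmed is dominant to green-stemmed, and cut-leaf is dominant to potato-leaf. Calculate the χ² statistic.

0.187

A dihybrid F₂ with independent assortment and complete dominance at both loci gives a 9:3:3:1 phenotypic ratio.
Total ratio parts = 16. Expected numbers out of 175:
  purple-stemmed cut-leaf: 175 × 9/16 = 98.4375
  purple-stemmed potato-leaf: 175 × 3/16 = 32.8125
  green-stemmed cut-leaf: 175 × 3/16 = 32.8125
  green-stemmed potato-leaf: 175 × 1/16 = 10.9375
χ² = Σ (O − E)² / E
  purple-stemmed cut-leaf: (101 − 98.4375)² / 98.4375 = 0.0667
  purple-stemmed potato-leaf: (32 − 32.8125)² / 32.8125 = 0.0201
  green-stemmed cut-leaf: (32 − 32.8125)² / 32.8125 = 0.0201
  green-stemmed potato-leaf: (10 − 10.9375)² / 10.9375 = 0.0804
χ² = 0.0667 + 0.0201 + 0.0201 + 0.0804 = 0.1873 ≈ 0.187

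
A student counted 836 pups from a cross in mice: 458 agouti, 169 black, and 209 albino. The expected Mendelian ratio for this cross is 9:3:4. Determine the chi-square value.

Total ratio parts = 16. Expected numbers out of 836:
  agouti: 836 × 9/16 = 470.25
  black: 836 × 3/16 = 156.75
  albino: 836 × 4/16 = 209
χ² = Σ (O − E)² / E
  agouti: (458 − 470.25)² / 470.25 = 0.3191
  black: (169 − 156.75)² / 156.75 = 0.9573
  albino: (209 − 209)² / 209 = 0.0000
χ² = 0.3191 + 0.9573 + 0.0000 = 1.2764 ≈ 1.276

1.276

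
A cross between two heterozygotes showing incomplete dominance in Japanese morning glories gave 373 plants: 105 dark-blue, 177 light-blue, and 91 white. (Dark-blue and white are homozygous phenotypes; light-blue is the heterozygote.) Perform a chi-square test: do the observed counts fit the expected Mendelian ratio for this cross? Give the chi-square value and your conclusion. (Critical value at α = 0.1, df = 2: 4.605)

With incomplete dominance, a heterozygote × heterozygote cross gives a 1:2:1 phenotypic ratio.
Under the 1:2:1 hypothesis (Σ ratio = 4, N = 373):
  dark-blue: 373 × 1/4 = 93.25
  light-blue: 373 × 2/4 = 186.5
  white: 373 × 1/4 = 93.25
χ² = Σ (O − E)² / E
  dark-blue: (105 − 93.25)² / 93.25 = 1.4806
  light-blue: (177 − 186.5)² / 186.5 = 0.4839
  white: (91 − 93.25)² / 93.25 = 0.0543
χ² = 1.4806 + 0.4839 + 0.0543 = 2.0188 ≈ 2.019
Degrees of freedom = 3 − 1 = 2; critical value at α = 0.1 is 4.605.
Since 2.019 < 4.605, we fail to reject the null hypothesis — the data are consistent with the 1:2:1 ratio.

2.019; consistent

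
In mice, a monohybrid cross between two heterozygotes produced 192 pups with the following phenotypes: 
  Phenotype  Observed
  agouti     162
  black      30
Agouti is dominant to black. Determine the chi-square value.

9.000

For a monohybrid cross between heterozygotes with complete dominance, the expected phenotypic ratio is 3:1.
Under the 3:1 hypothesis (Σ ratio = 4, N = 192):
  agouti: 192 × 3/4 = 144
  black: 192 × 1/4 = 48
χ² = Σ (O − E)² / E
  agouti: (162 − 144)² / 144 = 2.2500
  black: (30 − 48)² / 48 = 6.7500
χ² = 2.2500 + 6.7500 = 9.000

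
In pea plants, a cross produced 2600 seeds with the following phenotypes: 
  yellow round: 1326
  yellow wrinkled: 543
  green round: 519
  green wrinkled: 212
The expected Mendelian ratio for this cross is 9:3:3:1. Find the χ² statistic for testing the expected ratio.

The 9:3:3:1 ratio has 16 parts, so with N = 2600 the expected counts are:
  yellow round: 2600 × 9/16 = 1462.5
  yellow wrinkled: 2600 × 3/16 = 487.5
  green round: 2600 × 3/16 = 487.5
  green wrinkled: 2600 × 1/16 = 162.5
χ² = Σ (O − E)² / E
  yellow round: (1326 − 1462.5)² / 1462.5 = 12.7400
  yellow wrinkled: (543 − 487.5)² / 487.5 = 6.3185
  green round: (519 − 487.5)² / 487.5 = 2.0354
  green wrinkled: (212 − 162.5)² / 162.5 = 15.0785
χ² = 12.7400 + 6.3185 + 2.0354 + 15.0785 = 36.1724 ≈ 36.172

36.172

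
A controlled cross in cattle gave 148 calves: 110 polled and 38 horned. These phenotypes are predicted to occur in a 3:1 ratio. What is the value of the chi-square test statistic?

Total ratio parts = 4. Expected numbers out of 148:
  polled: 148 × 3/4 = 111
  horned: 148 × 1/4 = 37
χ² = Σ (O − E)² / E
  polled: (110 − 111)² / 111 = 0.0090
  horned: (38 − 37)² / 37 = 0.0270
χ² = 0.0090 + 0.0270 = 0.036

0.036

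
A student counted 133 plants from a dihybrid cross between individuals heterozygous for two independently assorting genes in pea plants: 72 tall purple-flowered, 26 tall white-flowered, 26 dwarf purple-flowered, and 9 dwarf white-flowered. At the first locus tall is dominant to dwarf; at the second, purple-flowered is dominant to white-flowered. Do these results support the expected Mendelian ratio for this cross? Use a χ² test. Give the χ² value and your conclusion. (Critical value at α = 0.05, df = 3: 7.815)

A dihybrid F₂ with independent assortment and complete dominance at both loci gives a 9:3:3:1 phenotypic ratio.
Expected counts for N = 133 under a 9:3:3:1 ratio (total parts = 16):
  tall purple-flowered: 133 × 9/16 = 74.8125
  tall white-flowered: 133 × 3/16 = 24.9375
  dwarf purple-flowered: 133 × 3/16 = 24.9375
  dwarf white-flowered: 133 × 1/16 = 8.3125
χ² = Σ (O − E)² / E
  tall purple-flowered: (72 − 74.8125)² / 74.8125 = 0.1057
  tall white-flowered: (26 − 24.9375)² / 24.9375 = 0.0453
  dwarf purple-flowered: (26 − 24.9375)² / 24.9375 = 0.0453
  dwarf white-flowered: (9 − 8.3125)² / 8.3125 = 0.0569
χ² = 0.1057 + 0.0453 + 0.0453 + 0.0569 = 0.2532 ≈ 0.253
Degrees of freedom = 4 − 1 = 3; critical value at α = 0.05 is 7.815.
Since 0.253 < 7.815, we fail to reject the null hypothesis — the data are consistent with the 9:3:3:1 ratio.

0.253; consistent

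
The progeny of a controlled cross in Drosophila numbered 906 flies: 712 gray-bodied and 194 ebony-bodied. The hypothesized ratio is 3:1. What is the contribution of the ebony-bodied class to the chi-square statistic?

Expected counts for N = 906 under a 3:1 ratio (total parts = 4):
  gray-bodied: 906 × 3/4 = 679.5
  ebony-bodied: 906 × 1/4 = 226.5
Contribution of ebony-bodied: (194 − 226.5)² / 226.5 = 4.6634

4.663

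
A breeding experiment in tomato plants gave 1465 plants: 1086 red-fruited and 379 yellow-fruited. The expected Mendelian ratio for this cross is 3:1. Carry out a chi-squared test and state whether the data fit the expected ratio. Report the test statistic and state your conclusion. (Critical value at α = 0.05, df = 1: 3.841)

Expected counts for N = 1465 under a 3:1 ratio (total parts = 4):
  red-fruited: 1465 × 3/4 = 1098.75
  yellow-fruited: 1465 × 1/4 = 366.25
χ² = Σ (O − E)² / E
  red-fruited: (1086 − 1098.75)² / 1098.75 = 0.1480
  yellow-fruited: (379 − 366.25)² / 366.25 = 0.4439
χ² = 0.1480 + 0.4439 = 0.5919 ≈ 0.592
Degrees of freedom = 2 − 1 = 1; critical value at α = 0.05 is 3.841.
Since 0.592 < 3.841, we fail to reject the null hypothesis — the data are consistent with the 3:1 ratio.

0.592; consistent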